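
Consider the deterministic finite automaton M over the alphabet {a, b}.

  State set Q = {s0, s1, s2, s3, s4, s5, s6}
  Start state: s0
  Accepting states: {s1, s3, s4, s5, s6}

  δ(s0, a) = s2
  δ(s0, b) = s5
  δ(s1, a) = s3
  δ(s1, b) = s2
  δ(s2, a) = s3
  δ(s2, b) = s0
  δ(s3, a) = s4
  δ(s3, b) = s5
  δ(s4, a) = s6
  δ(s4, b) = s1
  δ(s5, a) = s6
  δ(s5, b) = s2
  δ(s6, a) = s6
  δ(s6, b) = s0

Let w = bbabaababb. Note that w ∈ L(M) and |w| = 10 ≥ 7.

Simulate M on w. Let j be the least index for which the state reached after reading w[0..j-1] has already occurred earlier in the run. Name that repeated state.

s5

State sequence: s0 -b-> s5 -b-> s2 -a-> s3 -b-> s5 -a-> s6 -a-> s6 -b-> s0 -a-> s2 -b-> s0 -b-> s5
First repeat at step 4: s5 was already visited.

The earliest repeat is at step j = 4: M is in s5, which it already visited at step i = 1.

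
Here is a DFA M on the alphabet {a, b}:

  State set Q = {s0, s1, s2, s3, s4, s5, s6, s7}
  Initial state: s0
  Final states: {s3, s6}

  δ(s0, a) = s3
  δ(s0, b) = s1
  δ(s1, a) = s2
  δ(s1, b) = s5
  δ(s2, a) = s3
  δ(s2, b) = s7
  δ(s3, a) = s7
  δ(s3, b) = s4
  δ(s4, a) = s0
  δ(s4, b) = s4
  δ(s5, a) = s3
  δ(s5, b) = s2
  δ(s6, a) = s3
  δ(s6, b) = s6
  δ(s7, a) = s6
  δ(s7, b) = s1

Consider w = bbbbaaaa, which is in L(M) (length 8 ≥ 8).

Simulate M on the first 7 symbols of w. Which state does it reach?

s7

State sequence: s0 -b-> s1 -b-> s5 -b-> s2 -b-> s7 -a-> s6 -a-> s3 -a-> s7

After reading 7 characters, M is in state s7.
(This kind of state-tracing is the core of the pumping-lemma construction: with 8 states, pigeonhole forces a repeat within the first 8 steps.)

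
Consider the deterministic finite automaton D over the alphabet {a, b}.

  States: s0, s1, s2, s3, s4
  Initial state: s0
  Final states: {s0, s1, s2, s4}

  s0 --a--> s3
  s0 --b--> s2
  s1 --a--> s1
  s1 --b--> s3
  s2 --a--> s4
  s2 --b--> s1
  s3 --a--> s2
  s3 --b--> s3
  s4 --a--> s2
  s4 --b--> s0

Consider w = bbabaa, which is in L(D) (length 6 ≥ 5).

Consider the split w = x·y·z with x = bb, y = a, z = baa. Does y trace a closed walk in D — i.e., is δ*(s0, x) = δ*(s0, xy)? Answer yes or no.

State sequence: s0 -b-> s2 -b-> s1 -a-> s1

After x (step 2): s1. After xy (step 3): s1.
They match, so y = a drives D around a cycle from s1 back to itself; pumping y any number of times keeps D in s1 before reading z, and xyⁱz ∈ L(D) for every i ≥ 0.

yes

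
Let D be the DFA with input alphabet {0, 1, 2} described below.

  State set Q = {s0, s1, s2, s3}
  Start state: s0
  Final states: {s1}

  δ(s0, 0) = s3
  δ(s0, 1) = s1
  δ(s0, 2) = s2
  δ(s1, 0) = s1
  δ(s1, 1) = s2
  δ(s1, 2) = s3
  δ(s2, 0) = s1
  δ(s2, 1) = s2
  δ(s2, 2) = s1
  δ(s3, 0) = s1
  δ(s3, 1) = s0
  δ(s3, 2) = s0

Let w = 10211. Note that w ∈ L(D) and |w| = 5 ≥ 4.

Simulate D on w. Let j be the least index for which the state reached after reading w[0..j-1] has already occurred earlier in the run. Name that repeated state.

s1

State sequence: s0 -1-> s1 -0-> s1 -2-> s3 -1-> s0 -1-> s1
First repeat at step 2: s1 was already visited.

The earliest repeat is at step j = 2: D is in s1, which it already visited at step i = 1.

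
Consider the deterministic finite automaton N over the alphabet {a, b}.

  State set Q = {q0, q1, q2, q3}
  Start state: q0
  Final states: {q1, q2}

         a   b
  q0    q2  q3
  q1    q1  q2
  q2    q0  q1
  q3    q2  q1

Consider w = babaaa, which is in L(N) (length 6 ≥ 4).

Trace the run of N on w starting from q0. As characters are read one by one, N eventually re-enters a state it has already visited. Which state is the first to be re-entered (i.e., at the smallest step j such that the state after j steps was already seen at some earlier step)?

q1

State sequence: q0 -b-> q3 -a-> q2 -b-> q1 -a-> q1 -a-> q1 -a-> q1
First repeat at step 4: q1 was already visited.

The earliest repeat is at step j = 4: N is in q1, which it already visited at step i = 3.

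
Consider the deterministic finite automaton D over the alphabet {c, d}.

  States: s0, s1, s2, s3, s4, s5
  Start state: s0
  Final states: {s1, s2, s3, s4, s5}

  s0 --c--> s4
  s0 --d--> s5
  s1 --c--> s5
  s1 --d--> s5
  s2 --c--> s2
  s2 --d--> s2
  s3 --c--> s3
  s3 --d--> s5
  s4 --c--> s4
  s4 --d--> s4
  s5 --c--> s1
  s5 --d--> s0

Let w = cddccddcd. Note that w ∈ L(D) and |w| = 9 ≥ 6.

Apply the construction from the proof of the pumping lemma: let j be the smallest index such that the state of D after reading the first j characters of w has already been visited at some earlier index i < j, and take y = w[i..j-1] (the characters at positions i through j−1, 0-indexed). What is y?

d

State sequence: s0 -c-> s4 -d-> s4 -d-> s4 -c-> s4 -c-> s4 -d-> s4 -d-> s4 -c-> s4 -d-> s4
First repeat at step 2: s4 was already visited.

So i = 1, j = 2, giving x = w[0:1] = c, y = w[1:2] = d, z = w[2:9] = dccddcd.
Check: |xy| = 2 ≤ 6 and |y| = 1 ≥ 1. Reading y takes D from s4 back to s4, so every xyⁱz is accepted.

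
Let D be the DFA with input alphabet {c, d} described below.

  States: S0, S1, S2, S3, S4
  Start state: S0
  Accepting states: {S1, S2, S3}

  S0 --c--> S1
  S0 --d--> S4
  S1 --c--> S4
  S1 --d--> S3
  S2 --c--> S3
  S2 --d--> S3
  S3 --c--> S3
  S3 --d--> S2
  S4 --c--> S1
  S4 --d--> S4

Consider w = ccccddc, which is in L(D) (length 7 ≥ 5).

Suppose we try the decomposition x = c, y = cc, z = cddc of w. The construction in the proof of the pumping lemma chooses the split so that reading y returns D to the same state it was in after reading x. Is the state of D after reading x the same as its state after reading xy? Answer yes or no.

yes

Run of D on the first 3 characters of w = c c c:
  step 0: S0  (start)
  step 1: S1  (read c: S0→S1)
  step 2: S4  (read c: S1→S4)
  step 3: S1  (read c: S4→S1)

After x (step 1): S1. After xy (step 3): S1.
They match, so y = cc drives D around a cycle from S1 back to itself; pumping y any number of times keeps D in S1 before reading z, and xyⁱz ∈ L(D) for every i ≥ 0.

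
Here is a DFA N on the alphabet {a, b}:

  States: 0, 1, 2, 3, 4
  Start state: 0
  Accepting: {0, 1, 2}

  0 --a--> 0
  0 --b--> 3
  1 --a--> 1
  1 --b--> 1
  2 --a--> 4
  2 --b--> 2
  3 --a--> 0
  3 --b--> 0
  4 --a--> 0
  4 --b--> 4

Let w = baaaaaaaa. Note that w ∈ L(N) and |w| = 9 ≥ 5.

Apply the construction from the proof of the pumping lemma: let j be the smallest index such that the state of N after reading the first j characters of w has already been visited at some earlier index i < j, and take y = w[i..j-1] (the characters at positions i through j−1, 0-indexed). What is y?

Run of N on w = b a a a a a a a a:
  step 0: 0  (start)
  step 1: 3  (read b: 0→3)
  step 2: 0  (read a: 3→0)   ← first repeat (0 seen earlier)
  step 3: 0  (read a: 0→0)
  step 4: 0  (read a: 0→0)
  step 5: 0  (read a: 0→0)
  step 6: 0  (read a: 0→0)
  step 7: 0  (read a: 0→0)
  step 8: 0  (read a: 0→0)
  step 9: 0  (read a: 0→0)

So i = 0, j = 2, giving x = w[0:0] = ε, y = w[0:2] = ba, z = w[2:9] = aaaaaaa.
Check: |xy| = 2 ≤ 5 and |y| = 2 ≥ 1. Reading y takes N from 0 back to 0, so every xyⁱz is accepted.

ba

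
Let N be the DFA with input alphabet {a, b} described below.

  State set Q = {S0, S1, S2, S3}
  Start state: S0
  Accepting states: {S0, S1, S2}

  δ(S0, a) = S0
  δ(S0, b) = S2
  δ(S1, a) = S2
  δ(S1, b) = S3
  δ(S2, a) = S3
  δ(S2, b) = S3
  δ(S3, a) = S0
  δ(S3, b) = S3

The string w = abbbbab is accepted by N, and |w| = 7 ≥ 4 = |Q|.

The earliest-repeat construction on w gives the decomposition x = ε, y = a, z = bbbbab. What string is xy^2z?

xy^2z = ε·a·a·bbbbab = aabbbbab.
Reading y = a takes N from S0 back to S0, so after x·y·y the machine is still in S0, and z then leads to the accepting state S2. Hence aabbbbab ∈ L(N).

aabbbbab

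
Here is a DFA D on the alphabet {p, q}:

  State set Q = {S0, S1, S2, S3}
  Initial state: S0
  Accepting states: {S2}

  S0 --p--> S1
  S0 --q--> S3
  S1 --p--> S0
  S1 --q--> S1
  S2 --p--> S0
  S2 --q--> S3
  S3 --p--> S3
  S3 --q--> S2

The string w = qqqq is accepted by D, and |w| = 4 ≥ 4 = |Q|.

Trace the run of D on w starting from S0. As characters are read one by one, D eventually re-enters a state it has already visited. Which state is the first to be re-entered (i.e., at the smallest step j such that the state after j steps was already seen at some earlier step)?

S3

Run of D on w = q q q q:
  step 0: S0  (start)
  step 1: S3  (read q: S0→S3)
  step 2: S2  (read q: S3→S2)
  step 3: S3  (read q: S2→S3)   ← first repeat (S3 seen earlier)
  step 4: S2  (read q: S3→S2)

The earliest repeat is at step j = 3: D is in S3, which it already visited at step i = 1.
Since D has 4 states, any run of length ≥ 4 visits 4+1 states, so by pigeonhole some state repeats within the first 4 steps — that repeat gives the pumpable loop.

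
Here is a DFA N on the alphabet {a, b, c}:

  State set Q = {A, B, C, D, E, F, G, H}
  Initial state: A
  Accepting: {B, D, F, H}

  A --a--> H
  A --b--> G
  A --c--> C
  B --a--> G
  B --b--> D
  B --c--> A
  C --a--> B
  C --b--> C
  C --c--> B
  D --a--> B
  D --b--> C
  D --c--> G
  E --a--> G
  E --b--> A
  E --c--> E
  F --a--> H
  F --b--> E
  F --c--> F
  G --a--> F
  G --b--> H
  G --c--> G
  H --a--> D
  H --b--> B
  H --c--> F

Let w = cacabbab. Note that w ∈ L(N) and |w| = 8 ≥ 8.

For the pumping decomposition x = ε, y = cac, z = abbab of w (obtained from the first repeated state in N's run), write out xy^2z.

caccacabbab

xy^2z = ε·cac·cac·abbab = caccacabbab.
Reading y = cac takes N from A back to A, so after x·y·y the machine is still in A, and z then leads to the accepting state D. Hence caccacabbab ∈ L(N).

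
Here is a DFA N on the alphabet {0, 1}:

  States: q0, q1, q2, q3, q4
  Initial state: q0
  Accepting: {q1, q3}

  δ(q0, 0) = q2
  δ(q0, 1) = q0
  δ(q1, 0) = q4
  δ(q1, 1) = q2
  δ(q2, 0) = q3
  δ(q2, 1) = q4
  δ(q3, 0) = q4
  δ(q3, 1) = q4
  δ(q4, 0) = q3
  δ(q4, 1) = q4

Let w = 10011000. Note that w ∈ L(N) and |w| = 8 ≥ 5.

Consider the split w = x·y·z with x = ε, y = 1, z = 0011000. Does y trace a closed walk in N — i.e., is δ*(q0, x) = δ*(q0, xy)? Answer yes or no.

Run of N on the first 1 characters of w = 1:
  step 0: q0  (start)
  step 1: q0  (read 1: q0→q0)

After x (step 0): q0. After xy (step 1): q0.
They match, so y = 1 drives N around a cycle from q0 back to itself; pumping y any number of times keeps N in q0 before reading z, and xyⁱz ∈ L(N) for every i ≥ 0.

yes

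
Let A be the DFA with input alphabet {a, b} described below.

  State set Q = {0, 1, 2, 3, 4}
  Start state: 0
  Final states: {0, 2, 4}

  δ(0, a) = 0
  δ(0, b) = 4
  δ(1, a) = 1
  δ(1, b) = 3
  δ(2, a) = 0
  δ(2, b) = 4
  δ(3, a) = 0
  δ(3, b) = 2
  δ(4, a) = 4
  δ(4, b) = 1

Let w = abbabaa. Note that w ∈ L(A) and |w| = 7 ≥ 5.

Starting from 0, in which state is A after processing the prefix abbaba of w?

0

State sequence: 0 -a-> 0 -b-> 4 -b-> 1 -a-> 1 -b-> 3 -a-> 0

After reading 6 characters, A is in state 0.
(This kind of state-tracing is the core of the pumping-lemma construction: with 5 states, pigeonhole forces a repeat within the first 5 steps.)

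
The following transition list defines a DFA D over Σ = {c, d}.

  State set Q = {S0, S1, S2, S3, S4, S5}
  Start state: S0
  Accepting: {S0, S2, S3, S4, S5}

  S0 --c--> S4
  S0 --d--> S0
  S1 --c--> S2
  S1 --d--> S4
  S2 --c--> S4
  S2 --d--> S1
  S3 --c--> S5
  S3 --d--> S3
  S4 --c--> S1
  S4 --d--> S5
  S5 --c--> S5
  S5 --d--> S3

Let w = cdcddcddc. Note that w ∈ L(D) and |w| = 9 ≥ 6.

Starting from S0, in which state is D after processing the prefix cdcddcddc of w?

State sequence: S0 -c-> S4 -d-> S5 -c-> S5 -d-> S3 -d-> S3 -c-> S5 -d-> S3 -d-> S3 -c-> S5

After reading 9 characters, D is in state S5.
(This kind of state-tracing is the core of the pumping-lemma construction: with 6 states, pigeonhole forces a repeat within the first 6 steps.)

S5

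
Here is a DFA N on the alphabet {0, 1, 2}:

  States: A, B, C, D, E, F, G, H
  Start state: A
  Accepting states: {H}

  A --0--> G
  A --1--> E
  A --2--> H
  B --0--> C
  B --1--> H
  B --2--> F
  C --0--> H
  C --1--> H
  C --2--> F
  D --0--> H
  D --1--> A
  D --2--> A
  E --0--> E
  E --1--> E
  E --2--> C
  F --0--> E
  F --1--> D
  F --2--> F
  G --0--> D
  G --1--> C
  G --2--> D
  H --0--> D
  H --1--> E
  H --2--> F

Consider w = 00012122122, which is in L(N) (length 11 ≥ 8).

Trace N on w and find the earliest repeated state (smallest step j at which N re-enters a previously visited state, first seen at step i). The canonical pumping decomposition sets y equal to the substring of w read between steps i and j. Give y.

121

Run of N on w = 0 0 0 1 2 1 2 2 1 2 2:
  step 0: A  (start)
  step 1: G  (read 0: A→G)
  step 2: D  (read 0: G→D)
  step 3: H  (read 0: D→H)
  step 4: E  (read 1: H→E)
  step 5: C  (read 2: E→C)
  step 6: H  (read 1: C→H)   ← first repeat (H seen earlier)
  step 7: F  (read 2: H→F)
  step 8: F  (read 2: F→F)
  step 9: D  (read 1: F→D)
  step 10: A  (read 2: D→A)
  step 11: H  (read 2: A→H)

So i = 3, j = 6, giving x = w[0:3] = 000, y = w[3:6] = 121, z = w[6:11] = 22122.
Check: |xy| = 6 ≤ 8 and |y| = 3 ≥ 1. Reading y takes N from H back to H, so every xyⁱz is accepted.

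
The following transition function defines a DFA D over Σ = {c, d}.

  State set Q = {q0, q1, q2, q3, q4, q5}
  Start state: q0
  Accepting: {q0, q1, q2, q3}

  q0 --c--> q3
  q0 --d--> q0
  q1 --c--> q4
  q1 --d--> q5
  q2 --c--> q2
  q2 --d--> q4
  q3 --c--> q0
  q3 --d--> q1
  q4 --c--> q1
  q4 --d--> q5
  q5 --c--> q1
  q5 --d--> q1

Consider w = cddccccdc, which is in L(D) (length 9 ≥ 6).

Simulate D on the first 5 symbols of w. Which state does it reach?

Run of D on the first 5 characters of w = c d d c c:
  step 0: q0  (start)
  step 1: q3  (read c: q0→q3)
  step 2: q1  (read d: q3→q1)
  step 3: q5  (read d: q1→q5)
  step 4: q1  (read c: q5→q1)
  step 5: q4  (read c: q1→q4)

After reading 5 characters, D is in state q4.

q4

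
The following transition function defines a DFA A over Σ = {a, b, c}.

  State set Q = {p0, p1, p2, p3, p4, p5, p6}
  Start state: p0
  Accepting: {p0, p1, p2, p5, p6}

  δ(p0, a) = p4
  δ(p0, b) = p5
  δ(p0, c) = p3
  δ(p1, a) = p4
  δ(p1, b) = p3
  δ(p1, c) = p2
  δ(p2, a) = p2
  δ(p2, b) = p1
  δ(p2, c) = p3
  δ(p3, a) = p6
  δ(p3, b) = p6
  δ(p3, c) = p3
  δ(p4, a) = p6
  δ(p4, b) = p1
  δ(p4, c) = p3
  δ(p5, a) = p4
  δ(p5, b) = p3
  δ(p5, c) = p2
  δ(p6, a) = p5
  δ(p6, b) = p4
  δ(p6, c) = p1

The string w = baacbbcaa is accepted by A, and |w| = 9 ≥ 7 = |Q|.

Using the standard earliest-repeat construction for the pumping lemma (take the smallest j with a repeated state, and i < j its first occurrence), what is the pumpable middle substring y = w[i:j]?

Run of A on w = b a a c b b c a a:
  step 0: p0  (start)
  step 1: p5  (read b: p0→p5)
  step 2: p4  (read a: p5→p4)
  step 3: p6  (read a: p4→p6)
  step 4: p1  (read c: p6→p1)
  step 5: p3  (read b: p1→p3)
  step 6: p6  (read b: p3→p6)   ← first repeat (p6 seen earlier)
  step 7: p1  (read c: p6→p1)
  step 8: p4  (read a: p1→p4)
  step 9: p6  (read a: p4→p6)

So i = 3, j = 6, giving x = w[0:3] = baa, y = w[3:6] = cbb, z = w[6:9] = caa.
Check: |xy| = 6 ≤ 7 and |y| = 3 ≥ 1. Reading y takes A from p6 back to p6, so every xyⁱz is accepted.

cbb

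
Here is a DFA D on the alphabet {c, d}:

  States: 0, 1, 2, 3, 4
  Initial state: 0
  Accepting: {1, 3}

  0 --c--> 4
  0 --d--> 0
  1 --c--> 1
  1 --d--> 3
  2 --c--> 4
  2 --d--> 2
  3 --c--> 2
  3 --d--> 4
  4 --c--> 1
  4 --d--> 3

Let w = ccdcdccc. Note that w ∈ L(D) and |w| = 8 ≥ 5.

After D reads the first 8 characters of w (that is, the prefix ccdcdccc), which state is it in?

State sequence: 0 -c-> 4 -c-> 1 -d-> 3 -c-> 2 -d-> 2 -c-> 4 -c-> 1 -c-> 1

After reading 8 characters, D is in state 1.

1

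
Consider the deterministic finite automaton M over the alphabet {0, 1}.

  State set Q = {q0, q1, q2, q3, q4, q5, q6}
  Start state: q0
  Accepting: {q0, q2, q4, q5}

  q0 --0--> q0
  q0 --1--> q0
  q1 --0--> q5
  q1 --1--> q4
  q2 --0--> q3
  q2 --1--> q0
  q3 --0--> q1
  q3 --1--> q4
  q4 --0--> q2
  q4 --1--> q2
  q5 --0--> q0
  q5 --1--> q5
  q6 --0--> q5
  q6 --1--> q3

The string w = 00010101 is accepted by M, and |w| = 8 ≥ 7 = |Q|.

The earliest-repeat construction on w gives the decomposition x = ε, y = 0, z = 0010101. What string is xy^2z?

000010101

xy^2z = ε·0·0·0010101 = 000010101.
Reading y = 0 takes M from q0 back to q0, so after x·y·y the machine is still in q0, and z then leads to the accepting state q0. Hence 000010101 ∈ L(M).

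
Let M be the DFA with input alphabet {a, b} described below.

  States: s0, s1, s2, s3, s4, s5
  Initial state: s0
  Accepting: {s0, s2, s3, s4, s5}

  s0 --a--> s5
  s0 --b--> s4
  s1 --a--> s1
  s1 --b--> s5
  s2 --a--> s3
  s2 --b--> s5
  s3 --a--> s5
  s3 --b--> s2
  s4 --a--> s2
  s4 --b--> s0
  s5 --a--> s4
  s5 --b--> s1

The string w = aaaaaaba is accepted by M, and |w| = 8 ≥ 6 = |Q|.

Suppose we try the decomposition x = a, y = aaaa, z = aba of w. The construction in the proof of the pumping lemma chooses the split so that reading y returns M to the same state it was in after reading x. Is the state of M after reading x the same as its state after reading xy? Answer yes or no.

yes

Run of M on the first 5 characters of w = a a a a a:
  step 0: s0  (start)
  step 1: s5  (read a: s0→s5)
  step 2: s4  (read a: s5→s4)
  step 3: s2  (read a: s4→s2)
  step 4: s3  (read a: s2→s3)
  step 5: s5  (read a: s3→s5)

After x (step 1): s5. After xy (step 5): s5.
They match, so y = aaaa drives M around a cycle from s5 back to itself; pumping y any number of times keeps M in s5 before reading z, and xyⁱz ∈ L(M) for every i ≥ 0.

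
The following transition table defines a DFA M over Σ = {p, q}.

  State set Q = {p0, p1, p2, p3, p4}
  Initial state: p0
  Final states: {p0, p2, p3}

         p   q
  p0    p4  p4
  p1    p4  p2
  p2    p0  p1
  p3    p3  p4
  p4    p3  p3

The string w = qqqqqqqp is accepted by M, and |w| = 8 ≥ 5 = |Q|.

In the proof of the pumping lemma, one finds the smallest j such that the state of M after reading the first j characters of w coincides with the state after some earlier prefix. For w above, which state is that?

p4

State sequence: p0 -q-> p4 -q-> p3 -q-> p4 -q-> p3 -q-> p4 -q-> p3 -q-> p4 -p-> p3
First repeat at step 3: p4 was already visited.

The earliest repeat is at step j = 3: M is in p4, which it already visited at step i = 1.
The DFA has 5 states, so the proof of the pumping lemma guarantees a repeated state among the first 5+1 visited; the segment between the two visits is the pumpable y.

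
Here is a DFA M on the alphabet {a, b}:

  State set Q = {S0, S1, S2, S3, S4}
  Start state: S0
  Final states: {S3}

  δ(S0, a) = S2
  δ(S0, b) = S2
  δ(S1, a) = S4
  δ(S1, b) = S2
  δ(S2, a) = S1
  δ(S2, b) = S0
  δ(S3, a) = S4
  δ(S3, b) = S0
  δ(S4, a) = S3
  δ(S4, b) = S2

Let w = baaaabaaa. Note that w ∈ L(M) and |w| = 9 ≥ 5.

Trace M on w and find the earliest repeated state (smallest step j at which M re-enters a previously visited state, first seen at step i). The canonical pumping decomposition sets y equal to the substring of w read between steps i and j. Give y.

Run of M on w = b a a a a b a a a:
  step 0: S0  (start)
  step 1: S2  (read b: S0→S2)
  step 2: S1  (read a: S2→S1)
  step 3: S4  (read a: S1→S4)
  step 4: S3  (read a: S4→S3)
  step 5: S4  (read a: S3→S4)   ← first repeat (S4 seen earlier)
  step 6: S2  (read b: S4→S2)
  step 7: S1  (read a: S2→S1)
  step 8: S4  (read a: S1→S4)
  step 9: S3  (read a: S4→S3)

So i = 3, j = 5, giving x = w[0:3] = baa, y = w[3:5] = aa, z = w[5:9] = baaa.
Check: |xy| = 5 ≤ 5 and |y| = 2 ≥ 1. Reading y takes M from S4 back to S4, so every xyⁱz is accepted.
Since M has 5 states, any run of length ≥ 5 visits 5+1 states, so by pigeonhole some state repeats within the first 5 steps — that repeat gives the pumpable loop.

aa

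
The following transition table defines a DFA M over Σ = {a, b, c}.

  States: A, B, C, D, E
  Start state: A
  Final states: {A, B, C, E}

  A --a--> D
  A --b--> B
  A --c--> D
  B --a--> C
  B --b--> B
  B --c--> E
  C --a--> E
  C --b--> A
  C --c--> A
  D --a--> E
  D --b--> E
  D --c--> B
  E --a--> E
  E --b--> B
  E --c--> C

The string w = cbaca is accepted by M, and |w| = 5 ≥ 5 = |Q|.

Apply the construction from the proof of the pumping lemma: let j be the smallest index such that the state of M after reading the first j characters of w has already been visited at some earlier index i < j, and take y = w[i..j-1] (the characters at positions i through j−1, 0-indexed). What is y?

a

Run of M on w = c b a c a:
  step 0: A  (start)
  step 1: D  (read c: A→D)
  step 2: E  (read b: D→E)
  step 3: E  (read a: E→E)   ← first repeat (E seen earlier)
  step 4: C  (read c: E→C)
  step 5: E  (read a: C→E)

So i = 2, j = 3, giving x = w[0:2] = cb, y = w[2:3] = a, z = w[3:5] = ca.
Check: |xy| = 3 ≤ 5 and |y| = 1 ≥ 1. Reading y takes M from E back to E, so every xyⁱz is accepted.
Pumping length from the standard proof: p = 5 (the number of states). The repeated state found above gives |xy| = j ≤ 5 and |y| = j − i ≥ 1.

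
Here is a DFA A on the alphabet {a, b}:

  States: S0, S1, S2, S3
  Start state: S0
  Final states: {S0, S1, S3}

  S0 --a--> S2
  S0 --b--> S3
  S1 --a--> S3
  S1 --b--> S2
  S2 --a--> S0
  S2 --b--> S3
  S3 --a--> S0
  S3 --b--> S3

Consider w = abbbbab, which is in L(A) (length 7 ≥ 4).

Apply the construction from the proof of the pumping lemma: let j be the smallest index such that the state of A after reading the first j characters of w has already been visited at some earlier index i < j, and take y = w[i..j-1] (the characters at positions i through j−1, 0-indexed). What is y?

State sequence: S0 -a-> S2 -b-> S3 -b-> S3 -b-> S3 -b-> S3 -a-> S0 -b-> S3
First repeat at step 3: S3 was already visited.

So i = 2, j = 3, giving x = w[0:2] = ab, y = w[2:3] = b, z = w[3:7] = bbab.
Check: |xy| = 3 ≤ 4 and |y| = 1 ≥ 1. Reading y takes A from S3 back to S3, so every xyⁱz is accepted.

b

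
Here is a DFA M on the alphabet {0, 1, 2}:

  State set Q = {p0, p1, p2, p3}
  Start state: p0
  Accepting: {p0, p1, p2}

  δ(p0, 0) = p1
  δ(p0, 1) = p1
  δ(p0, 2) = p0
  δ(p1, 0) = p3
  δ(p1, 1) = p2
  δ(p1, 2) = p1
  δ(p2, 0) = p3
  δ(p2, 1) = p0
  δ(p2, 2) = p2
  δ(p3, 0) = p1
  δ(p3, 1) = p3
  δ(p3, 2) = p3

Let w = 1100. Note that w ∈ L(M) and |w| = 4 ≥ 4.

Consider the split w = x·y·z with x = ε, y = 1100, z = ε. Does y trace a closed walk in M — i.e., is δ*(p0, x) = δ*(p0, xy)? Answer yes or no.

Run of M on the first 4 characters of w = 1 1 0 0:
  step 0: p0  (start)
  step 1: p1  (read 1: p0→p1)
  step 2: p2  (read 1: p1→p2)
  step 3: p3  (read 0: p2→p3)
  step 4: p1  (read 0: p3→p1)

After x (step 0): p0. After xy (step 4): p1.
They differ (p0 ≠ p1), so y is not a cycle from the state after x; this split is not the one the pumping-lemma construction produces, and pumping y need not keep the string in L(M).

no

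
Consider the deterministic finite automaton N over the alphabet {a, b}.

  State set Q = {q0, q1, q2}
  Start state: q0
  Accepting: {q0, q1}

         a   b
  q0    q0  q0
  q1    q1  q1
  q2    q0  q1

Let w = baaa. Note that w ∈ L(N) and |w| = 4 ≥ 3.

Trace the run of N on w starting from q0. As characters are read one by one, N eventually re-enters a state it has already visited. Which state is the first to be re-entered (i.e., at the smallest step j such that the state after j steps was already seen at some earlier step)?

q0

Run of N on w = b a a a:
  step 0: q0  (start)
  step 1: q0  (read b: q0→q0)   ← first repeat (q0 seen earlier)
  step 2: q0  (read a: q0→q0)
  step 3: q0  (read a: q0→q0)
  step 4: q0  (read a: q0→q0)

The earliest repeat is at step j = 1: N is in q0, which it already visited at step i = 0.
The DFA has 3 states, so the proof of the pumping lemma guarantees a repeated state among the first 3+1 visited; the segment between the two visits is the pumpable y.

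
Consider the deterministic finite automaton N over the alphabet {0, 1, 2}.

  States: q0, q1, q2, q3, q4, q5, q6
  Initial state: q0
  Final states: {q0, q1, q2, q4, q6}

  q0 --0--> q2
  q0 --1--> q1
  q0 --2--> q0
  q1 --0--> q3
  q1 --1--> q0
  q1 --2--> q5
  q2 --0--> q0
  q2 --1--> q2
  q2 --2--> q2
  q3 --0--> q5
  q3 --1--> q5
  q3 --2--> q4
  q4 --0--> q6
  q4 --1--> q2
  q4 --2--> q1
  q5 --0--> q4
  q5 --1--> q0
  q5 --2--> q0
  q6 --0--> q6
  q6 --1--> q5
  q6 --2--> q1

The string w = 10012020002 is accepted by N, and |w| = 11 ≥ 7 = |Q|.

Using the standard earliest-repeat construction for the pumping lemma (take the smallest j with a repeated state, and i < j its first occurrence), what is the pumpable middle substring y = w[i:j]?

State sequence: q0 -1-> q1 -0-> q3 -0-> q5 -1-> q0 -2-> q0 -0-> q2 -2-> q2 -0-> q0 -0-> q2 -0-> q0 -2-> q0
First repeat at step 4: q0 was already visited.

So i = 0, j = 4, giving x = w[0:0] = ε, y = w[0:4] = 1001, z = w[4:11] = 2020002.
Check: |xy| = 4 ≤ 7 and |y| = 4 ≥ 1. Reading y takes N from q0 back to q0, so every xyⁱz is accepted.
The DFA has 7 states, so the proof of the pumping lemma guarantees a repeated state among the first 7+1 visited; the segment between the two visits is the pumpable y.

1001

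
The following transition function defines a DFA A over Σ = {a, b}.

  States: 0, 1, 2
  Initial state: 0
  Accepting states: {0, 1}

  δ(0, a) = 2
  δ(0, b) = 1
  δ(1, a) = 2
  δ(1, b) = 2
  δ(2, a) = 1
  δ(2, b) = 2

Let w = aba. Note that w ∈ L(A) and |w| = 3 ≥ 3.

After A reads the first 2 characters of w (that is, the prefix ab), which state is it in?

State sequence: 0 -a-> 2 -b-> 2

After reading 2 characters, A is in state 2.

2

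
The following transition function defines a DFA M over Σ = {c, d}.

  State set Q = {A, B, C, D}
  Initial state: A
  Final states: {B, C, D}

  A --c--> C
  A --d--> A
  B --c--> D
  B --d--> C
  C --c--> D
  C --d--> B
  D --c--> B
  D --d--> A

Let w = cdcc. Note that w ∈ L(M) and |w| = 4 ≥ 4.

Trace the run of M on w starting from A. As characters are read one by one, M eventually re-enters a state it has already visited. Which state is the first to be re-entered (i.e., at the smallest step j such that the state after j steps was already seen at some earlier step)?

B

State sequence: A -c-> C -d-> B -c-> D -c-> B
First repeat at step 4: B was already visited.

The earliest repeat is at step j = 4: M is in B, which it already visited at step i = 2.
The DFA has 4 states, so the proof of the pumping lemma guarantees a repeated state among the first 4+1 visited; the segment between the two visits is the pumpable y.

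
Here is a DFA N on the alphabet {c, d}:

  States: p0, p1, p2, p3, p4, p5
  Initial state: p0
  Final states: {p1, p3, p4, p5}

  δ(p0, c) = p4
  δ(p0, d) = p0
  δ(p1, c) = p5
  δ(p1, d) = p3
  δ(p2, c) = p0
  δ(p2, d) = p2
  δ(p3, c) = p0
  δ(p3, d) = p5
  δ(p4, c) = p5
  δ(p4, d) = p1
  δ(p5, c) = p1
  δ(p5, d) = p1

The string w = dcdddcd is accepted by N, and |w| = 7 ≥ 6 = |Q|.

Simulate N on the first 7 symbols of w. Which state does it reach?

Run of N on the first 7 characters of w = d c d d d c d:
  step 0: p0  (start)
  step 1: p0  (read d: p0→p0)
  step 2: p4  (read c: p0→p4)
  step 3: p1  (read d: p4→p1)
  step 4: p3  (read d: p1→p3)
  step 5: p5  (read d: p3→p5)
  step 6: p1  (read c: p5→p1)
  step 7: p3  (read d: p1→p3)

After reading 7 characters, N is in state p3.
(This kind of state-tracing is the core of the pumping-lemma construction: with 6 states, pigeonhole forces a repeat within the first 6 steps.)

p3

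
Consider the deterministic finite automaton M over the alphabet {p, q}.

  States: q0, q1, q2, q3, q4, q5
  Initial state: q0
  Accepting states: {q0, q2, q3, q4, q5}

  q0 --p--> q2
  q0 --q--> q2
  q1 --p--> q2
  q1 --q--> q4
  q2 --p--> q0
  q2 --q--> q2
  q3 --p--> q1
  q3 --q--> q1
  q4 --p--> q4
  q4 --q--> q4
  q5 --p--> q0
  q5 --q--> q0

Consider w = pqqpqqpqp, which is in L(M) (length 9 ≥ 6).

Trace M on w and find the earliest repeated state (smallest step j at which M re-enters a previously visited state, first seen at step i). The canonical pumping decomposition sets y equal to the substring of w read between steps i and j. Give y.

q

State sequence: q0 -p-> q2 -q-> q2 -q-> q2 -p-> q0 -q-> q2 -q-> q2 -p-> q0 -q-> q2 -p-> q0
First repeat at step 2: q2 was already visited.

So i = 1, j = 2, giving x = w[0:1] = p, y = w[1:2] = q, z = w[2:9] = qpqqpqp.
Check: |xy| = 2 ≤ 6 and |y| = 1 ≥ 1. Reading y takes M from q2 back to q2, so every xyⁱz is accepted.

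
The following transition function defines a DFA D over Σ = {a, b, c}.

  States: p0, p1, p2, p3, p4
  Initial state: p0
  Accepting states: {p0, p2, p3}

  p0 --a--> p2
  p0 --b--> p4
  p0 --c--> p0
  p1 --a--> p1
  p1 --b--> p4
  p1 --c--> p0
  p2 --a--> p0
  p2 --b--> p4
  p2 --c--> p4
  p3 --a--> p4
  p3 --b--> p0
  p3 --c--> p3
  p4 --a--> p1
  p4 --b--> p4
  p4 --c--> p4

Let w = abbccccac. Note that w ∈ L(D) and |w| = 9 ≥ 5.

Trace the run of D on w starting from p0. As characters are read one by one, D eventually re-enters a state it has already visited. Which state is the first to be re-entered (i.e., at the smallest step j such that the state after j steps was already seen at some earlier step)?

Run of D on w = a b b c c c c a c:
  step 0: p0  (start)
  step 1: p2  (read a: p0→p2)
  step 2: p4  (read b: p2→p4)
  step 3: p4  (read b: p4→p4)   ← first repeat (p4 seen earlier)
  step 4: p4  (read c: p4→p4)
  step 5: p4  (read c: p4→p4)
  step 6: p4  (read c: p4→p4)
  step 7: p4  (read c: p4→p4)
  step 8: p1  (read a: p4→p1)
  step 9: p0  (read c: p1→p0)

The earliest repeat is at step j = 3: D is in p4, which it already visited at step i = 2.
The DFA has 5 states, so the proof of the pumping lemma guarantees a repeated state among the first 5+1 visited; the segment between the two visits is the pumpable y.

p4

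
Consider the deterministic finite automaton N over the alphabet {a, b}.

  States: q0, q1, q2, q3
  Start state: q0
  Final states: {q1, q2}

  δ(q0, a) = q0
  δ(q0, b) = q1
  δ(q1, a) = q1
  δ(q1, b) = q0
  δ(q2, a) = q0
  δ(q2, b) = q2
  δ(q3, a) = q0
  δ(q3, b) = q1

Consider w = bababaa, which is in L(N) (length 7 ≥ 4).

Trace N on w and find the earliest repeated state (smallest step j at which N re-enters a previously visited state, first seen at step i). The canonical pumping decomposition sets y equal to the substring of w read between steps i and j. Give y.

State sequence: q0 -b-> q1 -a-> q1 -b-> q0 -a-> q0 -b-> q1 -a-> q1 -a-> q1
First repeat at step 2: q1 was already visited.

So i = 1, j = 2, giving x = w[0:1] = b, y = w[1:2] = a, z = w[2:7] = babaa.
Check: |xy| = 2 ≤ 4 and |y| = 1 ≥ 1. Reading y takes N from q1 back to q1, so every xyⁱz is accepted.
With |Q| = 4, pigeonhole forces a state repeat no later than step 4; the substring read between the first and second visits to that state can be pumped.

a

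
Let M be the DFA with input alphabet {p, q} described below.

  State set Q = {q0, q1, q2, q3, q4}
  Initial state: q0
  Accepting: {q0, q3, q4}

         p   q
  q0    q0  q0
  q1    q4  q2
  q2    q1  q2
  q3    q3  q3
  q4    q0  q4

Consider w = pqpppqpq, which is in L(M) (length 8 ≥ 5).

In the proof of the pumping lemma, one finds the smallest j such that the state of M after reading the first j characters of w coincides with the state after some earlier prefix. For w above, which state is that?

q0

State sequence: q0 -p-> q0 -q-> q0 -p-> q0 -p-> q0 -p-> q0 -q-> q0 -p-> q0 -q-> q0
First repeat at step 1: q0 was already visited.

The earliest repeat is at step j = 1: M is in q0, which it already visited at step i = 0.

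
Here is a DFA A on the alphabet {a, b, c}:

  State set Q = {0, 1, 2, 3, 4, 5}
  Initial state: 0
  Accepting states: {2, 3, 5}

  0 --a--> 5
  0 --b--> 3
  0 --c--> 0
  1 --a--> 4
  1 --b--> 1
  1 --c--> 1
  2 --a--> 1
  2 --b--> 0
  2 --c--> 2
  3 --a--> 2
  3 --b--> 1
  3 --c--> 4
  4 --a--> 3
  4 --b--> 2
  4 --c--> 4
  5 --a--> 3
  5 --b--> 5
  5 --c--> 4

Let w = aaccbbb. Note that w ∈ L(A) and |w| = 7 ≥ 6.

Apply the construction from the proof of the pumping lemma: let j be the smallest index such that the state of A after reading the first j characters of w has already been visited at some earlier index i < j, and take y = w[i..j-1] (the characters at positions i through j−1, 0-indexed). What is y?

Run of A on w = a a c c b b b:
  step 0: 0  (start)
  step 1: 5  (read a: 0→5)
  step 2: 3  (read a: 5→3)
  step 3: 4  (read c: 3→4)
  step 4: 4  (read c: 4→4)   ← first repeat (4 seen earlier)
  step 5: 2  (read b: 4→2)
  step 6: 0  (read b: 2→0)
  step 7: 3  (read b: 0→3)

So i = 3, j = 4, giving x = w[0:3] = aac, y = w[3:4] = c, z = w[4:7] = bbb.
Check: |xy| = 4 ≤ 6 and |y| = 1 ≥ 1. Reading y takes A from 4 back to 4, so every xyⁱz is accepted.
The DFA has 6 states, so the proof of the pumping lemma guarantees a repeated state among the first 6+1 visited; the segment between the two visits is the pumpable y.

c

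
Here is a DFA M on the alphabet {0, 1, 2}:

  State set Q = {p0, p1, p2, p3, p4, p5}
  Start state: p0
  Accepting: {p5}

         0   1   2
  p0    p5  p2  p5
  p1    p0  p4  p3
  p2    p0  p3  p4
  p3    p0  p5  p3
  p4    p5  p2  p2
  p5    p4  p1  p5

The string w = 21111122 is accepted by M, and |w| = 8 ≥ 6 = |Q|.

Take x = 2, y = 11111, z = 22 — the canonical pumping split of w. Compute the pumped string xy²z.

2111111111122

xy^2z = 2·11111·11111·22 = 2111111111122.
Reading y = 11111 takes M from p5 back to p5, so after x·y·y the machine is still in p5, and z then leads to the accepting state p5. Hence 2111111111122 ∈ L(M).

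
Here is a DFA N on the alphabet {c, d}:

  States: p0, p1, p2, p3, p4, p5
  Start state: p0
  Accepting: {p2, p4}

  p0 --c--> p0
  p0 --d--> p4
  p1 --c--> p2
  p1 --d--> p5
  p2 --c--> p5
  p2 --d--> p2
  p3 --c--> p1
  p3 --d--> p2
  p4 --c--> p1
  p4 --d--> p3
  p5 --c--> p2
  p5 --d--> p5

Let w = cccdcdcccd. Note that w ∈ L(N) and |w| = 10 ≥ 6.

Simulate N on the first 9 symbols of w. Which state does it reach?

p2

Run of N on the first 9 characters of w = c c c d c d c c c:
  step 0: p0  (start)
  step 1: p0  (read c: p0→p0)
  step 2: p0  (read c: p0→p0)
  step 3: p0  (read c: p0→p0)
  step 4: p4  (read d: p0→p4)
  step 5: p1  (read c: p4→p1)
  step 6: p5  (read d: p1→p5)
  step 7: p2  (read c: p5→p2)
  step 8: p5  (read c: p2→p5)
  step 9: p2  (read c: p5→p2)

After reading 9 characters, N is in state p2.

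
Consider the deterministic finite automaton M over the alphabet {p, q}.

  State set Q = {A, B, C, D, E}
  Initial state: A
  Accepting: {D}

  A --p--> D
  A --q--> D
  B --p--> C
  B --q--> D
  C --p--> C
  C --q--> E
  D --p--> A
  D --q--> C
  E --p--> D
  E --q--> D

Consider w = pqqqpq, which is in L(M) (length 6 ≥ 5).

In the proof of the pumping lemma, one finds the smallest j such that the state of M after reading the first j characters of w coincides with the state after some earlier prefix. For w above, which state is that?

D

State sequence: A -p-> D -q-> C -q-> E -q-> D -p-> A -q-> D
First repeat at step 4: D was already visited.

The earliest repeat is at step j = 4: M is in D, which it already visited at step i = 1.
Since M has 5 states, any run of length ≥ 5 visits 5+1 states, so by pigeonhole some state repeats within the first 5 steps — that repeat gives the pumpable loop.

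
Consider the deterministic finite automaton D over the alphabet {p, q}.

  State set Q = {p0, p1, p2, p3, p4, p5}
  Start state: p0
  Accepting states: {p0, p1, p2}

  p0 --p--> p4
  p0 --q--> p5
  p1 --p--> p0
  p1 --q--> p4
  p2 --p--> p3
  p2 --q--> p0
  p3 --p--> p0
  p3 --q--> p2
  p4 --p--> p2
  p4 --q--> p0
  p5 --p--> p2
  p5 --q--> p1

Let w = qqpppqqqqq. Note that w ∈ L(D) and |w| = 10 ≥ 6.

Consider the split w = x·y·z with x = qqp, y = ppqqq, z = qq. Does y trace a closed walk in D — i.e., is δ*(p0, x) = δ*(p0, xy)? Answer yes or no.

no

Run of D on the first 8 characters of w = q q p p p q q q:
  step 0: p0  (start)
  step 1: p5  (read q: p0→p5)
  step 2: p1  (read q: p5→p1)
  step 3: p0  (read p: p1→p0)
  step 4: p4  (read p: p0→p4)
  step 5: p2  (read p: p4→p2)
  step 6: p0  (read q: p2→p0)
  step 7: p5  (read q: p0→p5)
  step 8: p1  (read q: p5→p1)

After x (step 3): p0. After xy (step 8): p1.
They differ (p0 ≠ p1), so y is not a cycle from the state after x; this split is not the one the pumping-lemma construction produces, and pumping y need not keep the string in L(D).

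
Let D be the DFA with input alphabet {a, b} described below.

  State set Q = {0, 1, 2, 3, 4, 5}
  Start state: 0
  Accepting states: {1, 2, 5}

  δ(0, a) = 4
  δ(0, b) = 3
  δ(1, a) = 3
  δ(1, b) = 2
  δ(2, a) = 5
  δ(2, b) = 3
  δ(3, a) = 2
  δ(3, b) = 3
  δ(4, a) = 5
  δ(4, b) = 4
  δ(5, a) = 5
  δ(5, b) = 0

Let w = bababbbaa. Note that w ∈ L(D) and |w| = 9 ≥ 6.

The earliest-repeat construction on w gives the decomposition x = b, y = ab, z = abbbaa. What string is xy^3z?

xy^3z = b·ab·ab·ab·abbbaa = bababababbbaa.
Reading y = ab takes D from 3 back to 3, so after x·y·y·y the machine is still in 3, and z then leads to the accepting state 5. Hence bababababbbaa ∈ L(D).

bababababbbaa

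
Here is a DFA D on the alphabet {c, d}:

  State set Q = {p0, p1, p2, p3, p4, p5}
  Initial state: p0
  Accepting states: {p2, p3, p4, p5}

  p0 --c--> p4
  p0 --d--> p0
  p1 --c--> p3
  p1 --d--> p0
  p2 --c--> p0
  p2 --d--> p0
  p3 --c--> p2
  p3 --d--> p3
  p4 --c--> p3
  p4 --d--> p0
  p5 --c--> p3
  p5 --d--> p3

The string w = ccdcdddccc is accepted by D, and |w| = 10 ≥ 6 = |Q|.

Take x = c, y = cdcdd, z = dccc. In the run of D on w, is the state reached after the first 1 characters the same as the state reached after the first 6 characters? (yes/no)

no

Run of D on the first 6 characters of w = c c d c d d:
  step 0: p0  (start)
  step 1: p4  (read c: p0→p4)
  step 2: p3  (read c: p4→p3)
  step 3: p3  (read d: p3→p3)
  step 4: p2  (read c: p3→p2)
  step 5: p0  (read d: p2→p0)
  step 6: p0  (read d: p0→p0)

After x (step 1): p4. After xy (step 6): p0.
They differ (p4 ≠ p0), so y is not a cycle from the state after x; this split is not the one the pumping-lemma construction produces, and pumping y need not keep the string in L(D).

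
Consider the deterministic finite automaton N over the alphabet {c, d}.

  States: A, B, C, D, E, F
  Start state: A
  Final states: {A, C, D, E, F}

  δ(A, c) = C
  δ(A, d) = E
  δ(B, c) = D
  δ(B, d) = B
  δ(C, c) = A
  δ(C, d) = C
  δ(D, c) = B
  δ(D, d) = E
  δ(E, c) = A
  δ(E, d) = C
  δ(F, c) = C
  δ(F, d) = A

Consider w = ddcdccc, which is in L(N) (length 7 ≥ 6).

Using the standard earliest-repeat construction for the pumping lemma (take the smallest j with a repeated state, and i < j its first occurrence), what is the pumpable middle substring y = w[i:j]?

Run of N on w = d d c d c c c:
  step 0: A  (start)
  step 1: E  (read d: A→E)
  step 2: C  (read d: E→C)
  step 3: A  (read c: C→A)   ← first repeat (A seen earlier)
  step 4: E  (read d: A→E)
  step 5: A  (read c: E→A)
  step 6: C  (read c: A→C)
  step 7: A  (read c: C→A)

So i = 0, j = 3, giving x = w[0:0] = ε, y = w[0:3] = ddc, z = w[3:7] = dccc.
Check: |xy| = 3 ≤ 6 and |y| = 3 ≥ 1. Reading y takes N from A back to A, so every xyⁱz is accepted.
Since N has 6 states, any run of length ≥ 6 visits 6+1 states, so by pigeonhole some state repeats within the first 6 steps — that repeat gives the pumpable loop.

ddc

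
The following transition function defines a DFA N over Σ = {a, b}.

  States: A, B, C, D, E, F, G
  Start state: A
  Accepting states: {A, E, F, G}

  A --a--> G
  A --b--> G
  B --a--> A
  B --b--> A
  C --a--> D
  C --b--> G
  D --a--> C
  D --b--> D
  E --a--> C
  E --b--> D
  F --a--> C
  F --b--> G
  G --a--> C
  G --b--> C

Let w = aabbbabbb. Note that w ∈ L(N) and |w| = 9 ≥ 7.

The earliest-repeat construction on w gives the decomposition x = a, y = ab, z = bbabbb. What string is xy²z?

xy^2z = a·ab·ab·bbabbb = aababbbabbb.
Reading y = ab takes N from G back to G, so after x·y·y the machine is still in G, and z then leads to the accepting state G. Hence aababbbabbb ∈ L(N).

aababbbabbb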